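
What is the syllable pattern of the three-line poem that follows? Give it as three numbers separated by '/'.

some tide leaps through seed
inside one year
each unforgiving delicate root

Line 1: some(1) + tide(1) + leaps(1) + through(1) + seed(1) = 5
Line 2: inside(2) + one(1) + year(1) = 4
Line 3: each(1) + unforgiving(4) + delicate(3) + root(1) = 9

5/4/9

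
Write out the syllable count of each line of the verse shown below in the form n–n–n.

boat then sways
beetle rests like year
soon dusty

Line 1: "boat then sways": 1+1+1 = 3
Line 2: "beetle rests like year": 2+1+1+1 = 5
Line 3: "soon dusty": 1+2 = 3

3–5–3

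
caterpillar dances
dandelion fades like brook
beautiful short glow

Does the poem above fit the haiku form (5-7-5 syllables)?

Line 1: "caterpillar dances": 4+2 = 6 (expected 5)
Line 2: "dandelion fades like brook": 4+1+1+1 = 7 ✓
Line 3: "beautiful short glow": 3+1+1 = 5 ✓

No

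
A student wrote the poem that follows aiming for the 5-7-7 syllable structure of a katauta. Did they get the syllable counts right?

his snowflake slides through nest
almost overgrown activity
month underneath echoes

No

Line 1: his (1), snowflake (2), slides (1), through (1), nest (1) → 6 (expected 5)
Line 2: almost (2), overgrown (3), activity (4) → 9 (expected 7)
Line 3: month (1), underneath (3), echoes (2) → 6 (expected 7)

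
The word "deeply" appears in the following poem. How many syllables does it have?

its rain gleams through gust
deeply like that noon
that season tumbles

"deeply" has 2 syllables.

2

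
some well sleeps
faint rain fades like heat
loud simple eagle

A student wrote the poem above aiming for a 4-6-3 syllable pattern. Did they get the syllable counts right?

Line 1: "some well sleeps": 1+1+1 = 3 (expected 4)
Line 2: "faint rain fades like heat": 1+1+1+1+1 = 5 (expected 6)
Line 3: "loud simple eagle": 1+2+2 = 5 (expected 3)

No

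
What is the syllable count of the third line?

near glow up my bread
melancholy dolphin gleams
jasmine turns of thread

5

The third line: jasmine (2), turns (1), of (1), thread (1) → 5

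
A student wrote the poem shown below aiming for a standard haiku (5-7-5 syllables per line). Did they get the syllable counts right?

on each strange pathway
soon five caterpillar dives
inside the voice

Line 1: "on each strange pathway": 1+1+1+2 = 5 ✓
Line 2: "soon five caterpillar dives": 1+1+4+1 = 7 ✓
Line 3: "inside the voice": 2+1+1 = 4 (expected 5)

No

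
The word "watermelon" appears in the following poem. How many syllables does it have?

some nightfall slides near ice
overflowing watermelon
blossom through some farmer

4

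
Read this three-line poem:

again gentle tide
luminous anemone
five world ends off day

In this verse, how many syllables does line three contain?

Line three: "five world ends off day": 1+1+1+1+1 = 5

5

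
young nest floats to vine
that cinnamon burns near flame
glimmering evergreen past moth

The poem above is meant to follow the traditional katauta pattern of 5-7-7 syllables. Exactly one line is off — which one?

The third line

Line 1: young (1), nest (1), floats (1), to (1), vine (1) → 5 ✓
Line 2: that (1), cinnamon (3), burns (1), near (1), flame (1) → 7 ✓
Line 3: glimmering (3), evergreen (3), past (1), moth (1) → 8 (expected 7)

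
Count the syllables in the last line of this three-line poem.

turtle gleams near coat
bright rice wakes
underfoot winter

The last line: underfoot (3), winter (2) → 5

5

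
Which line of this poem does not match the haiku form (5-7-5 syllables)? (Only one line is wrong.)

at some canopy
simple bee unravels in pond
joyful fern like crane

Line 1: at (1), some (1), canopy (3) → 5 ✓
Line 2: simple (2), bee (1), unravels (3), in (1), pond (1) → 8 (expected 7)
Line 3: joyful (2), fern (1), like (1), crane (1) → 5 ✓

The second line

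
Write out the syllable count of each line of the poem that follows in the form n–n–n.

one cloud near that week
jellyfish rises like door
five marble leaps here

5–7–5

Line 1: one(1) + cloud(1) + near(1) + that(1) + week(1) = 5
Line 2: jellyfish(3) + rises(2) + like(1) + door(1) = 7
Line 3: five(1) + marble(2) + leaps(1) + here(1) = 5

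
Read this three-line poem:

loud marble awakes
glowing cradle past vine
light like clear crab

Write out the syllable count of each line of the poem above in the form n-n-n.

5-6-4

Line 1: loud(1) + marble(2) + awakes(2) = 5
Line 2: glowing(2) + cradle(2) + past(1) + vine(1) = 6
Line 3: light(1) + like(1) + clear(1) + crab(1) = 4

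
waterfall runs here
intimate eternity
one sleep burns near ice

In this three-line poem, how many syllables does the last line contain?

5

The last line: one(1) + sleep(1) + burns(1) + near(1) + ice(1) = 5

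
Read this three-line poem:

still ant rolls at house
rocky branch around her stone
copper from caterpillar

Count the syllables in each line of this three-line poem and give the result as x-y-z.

Line 1: still (1), ant (1), rolls (1), at (1), house (1) → 5
Line 2: rocky (2), branch (1), around (2), her (1), stone (1) → 7
Line 3: copper (2), from (1), caterpillar (4) → 7

5-7-7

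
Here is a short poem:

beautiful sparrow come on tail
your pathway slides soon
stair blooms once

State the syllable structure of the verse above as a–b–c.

8–5–3

Line 1: beautiful (3), sparrow (2), come (1), on (1), tail (1) → 8
Line 2: your (1), pathway (2), slides (1), soon (1) → 5
Line 3: stair (1), blooms (1), once (1) → 3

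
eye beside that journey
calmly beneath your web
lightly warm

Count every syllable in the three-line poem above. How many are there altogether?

Line 1: "eye beside that journey": 1+2+1+2 = 6
Line 2: "calmly beneath your web": 2+2+1+1 = 6
Line 3: "lightly warm": 2+1 = 3
Total: 6 + 6 + 3 = 15

15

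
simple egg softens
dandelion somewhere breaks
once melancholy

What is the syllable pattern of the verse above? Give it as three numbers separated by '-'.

5-7-5

Line 1: simple (2), egg (1), softens (2) → 5
Line 2: dandelion (4), somewhere (2), breaks (1) → 7
Line 3: once (1), melancholy (4) → 5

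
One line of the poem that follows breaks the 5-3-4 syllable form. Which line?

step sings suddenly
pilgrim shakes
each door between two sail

The third line

Line 1: "step sings suddenly": 1+1+3 = 5 ✓
Line 2: "pilgrim shakes": 2+1 = 3 ✓
Line 3: "each door between two sail": 1+1+2+1+1 = 6 (expected 4)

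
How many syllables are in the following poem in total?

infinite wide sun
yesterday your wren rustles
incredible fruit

17

Line 1: infinite(3) + wide(1) + sun(1) = 5
Line 2: yesterday(3) + your(1) + wren(1) + rustles(2) = 7
Line 3: incredible(4) + fruit(1) = 5
Total: 5 + 7 + 5 = 17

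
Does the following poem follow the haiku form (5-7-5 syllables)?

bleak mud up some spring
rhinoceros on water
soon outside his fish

Line 1: "bleak mud up some spring": 1+1+1+1+1 = 5 ✓
Line 2: "rhinoceros on water": 4+1+2 = 7 ✓
Line 3: "soon outside his fish": 1+2+1+1 = 5 ✓

Yes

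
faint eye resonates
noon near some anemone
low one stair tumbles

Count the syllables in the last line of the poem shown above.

The last line: low (1), one (1), stair (1), tumbles (2) → 5

5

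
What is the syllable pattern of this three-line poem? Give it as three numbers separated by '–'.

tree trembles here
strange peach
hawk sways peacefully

Line 1: tree (1), trembles (2), here (1) → 4
Line 2: strange (1), peach (1) → 2
Line 3: hawk (1), sways (1), peacefully (3) → 5

4–2–5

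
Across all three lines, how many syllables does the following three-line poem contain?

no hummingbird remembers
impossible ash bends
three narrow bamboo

18

Line 1: no(1) + hummingbird(3) + remembers(3) = 7
Line 2: impossible(4) + ash(1) + bends(1) = 6
Line 3: three(1) + narrow(2) + bamboo(2) = 5
Total: 7 + 6 + 5 = 18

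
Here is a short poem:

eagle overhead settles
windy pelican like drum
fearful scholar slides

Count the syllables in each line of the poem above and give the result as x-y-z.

Line 1: "eagle overhead settles": 2+3+2 = 7
Line 2: "windy pelican like drum": 2+3+1+1 = 7
Line 3: "fearful scholar slides": 2+2+1 = 5

7-7-5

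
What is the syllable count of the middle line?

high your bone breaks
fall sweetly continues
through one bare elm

The middle line: fall(1) + sweetly(2) + continues(3) = 6

6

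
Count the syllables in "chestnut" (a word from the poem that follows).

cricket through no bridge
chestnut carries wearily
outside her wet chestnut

2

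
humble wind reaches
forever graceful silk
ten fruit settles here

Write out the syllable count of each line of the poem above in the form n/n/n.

5/6/5

Line 1: "humble wind reaches": 2+1+2 = 5
Line 2: "forever graceful silk": 3+2+1 = 6
Line 3: "ten fruit settles here": 1+1+2+1 = 5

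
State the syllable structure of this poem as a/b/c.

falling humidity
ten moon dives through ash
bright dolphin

6/5/3

Line 1: "falling humidity": 2+4 = 6
Line 2: "ten moon dives through ash": 1+1+1+1+1 = 5
Line 3: "bright dolphin": 1+2 = 3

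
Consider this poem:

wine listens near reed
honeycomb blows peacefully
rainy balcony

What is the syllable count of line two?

7

Line two: honeycomb(3) + blows(1) + peacefully(3) = 7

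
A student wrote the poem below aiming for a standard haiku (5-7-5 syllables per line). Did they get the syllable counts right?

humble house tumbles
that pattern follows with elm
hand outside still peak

Yes

Line 1: humble(2) + house(1) + tumbles(2) = 5 ✓
Line 2: that(1) + pattern(2) + follows(2) + with(1) + elm(1) = 7 ✓
Line 3: hand(1) + outside(2) + still(1) + peak(1) = 5 ✓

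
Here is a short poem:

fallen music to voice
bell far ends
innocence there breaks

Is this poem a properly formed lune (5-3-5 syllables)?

No

Line 1: fallen(2) + music(2) + to(1) + voice(1) = 6 (expected 5)
Line 2: bell(1) + far(1) + ends(1) = 3 ✓
Line 3: innocence(3) + there(1) + breaks(1) = 5 ✓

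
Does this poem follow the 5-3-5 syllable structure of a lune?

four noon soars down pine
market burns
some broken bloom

Line 1: four(1) + noon(1) + soars(1) + down(1) + pine(1) = 5 ✓
Line 2: market(2) + burns(1) = 3 ✓
Line 3: some(1) + broken(2) + bloom(1) = 4 (expected 5)

No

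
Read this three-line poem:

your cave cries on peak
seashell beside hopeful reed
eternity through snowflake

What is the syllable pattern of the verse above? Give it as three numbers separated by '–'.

Line 1: "your cave cries on peak": 1+1+1+1+1 = 5
Line 2: "seashell beside hopeful reed": 2+2+2+1 = 7
Line 3: "eternity through snowflake": 4+1+2 = 7

5–7–7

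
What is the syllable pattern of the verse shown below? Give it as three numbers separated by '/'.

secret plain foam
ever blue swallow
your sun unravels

Line 1: "secret plain foam": 2+1+1 = 4
Line 2: "ever blue swallow": 2+1+2 = 5
Line 3: "your sun unravels": 1+1+3 = 5

4/5/5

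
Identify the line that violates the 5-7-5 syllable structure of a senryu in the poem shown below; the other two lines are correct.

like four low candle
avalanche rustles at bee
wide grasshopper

Line 3

Line 1: like(1) + four(1) + low(1) + candle(2) = 5 ✓
Line 2: avalanche(3) + rustles(2) + at(1) + bee(1) = 7 ✓
Line 3: wide(1) + grasshopper(3) = 4 (expected 5)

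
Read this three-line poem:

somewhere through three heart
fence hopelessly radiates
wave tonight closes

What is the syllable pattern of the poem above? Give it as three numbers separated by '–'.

5–7–5

Line 1: somewhere(2) + through(1) + three(1) + heart(1) = 5
Line 2: fence(1) + hopelessly(3) + radiates(3) = 7
Line 3: wave(1) + tonight(2) + closes(2) = 5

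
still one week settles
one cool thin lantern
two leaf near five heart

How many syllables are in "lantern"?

2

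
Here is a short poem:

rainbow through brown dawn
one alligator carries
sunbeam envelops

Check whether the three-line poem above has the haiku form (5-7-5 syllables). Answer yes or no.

Yes

Line 1: rainbow(2) + through(1) + brown(1) + dawn(1) = 5 ✓
Line 2: one(1) + alligator(4) + carries(2) = 7 ✓
Line 3: sunbeam(2) + envelops(3) = 5 ✓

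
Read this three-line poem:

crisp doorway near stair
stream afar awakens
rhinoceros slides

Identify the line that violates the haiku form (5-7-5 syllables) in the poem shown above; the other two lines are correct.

Line 1: crisp(1) + doorway(2) + near(1) + stair(1) = 5 ✓
Line 2: stream(1) + afar(2) + awakens(3) = 6 (expected 7)
Line 3: rhinoceros(4) + slides(1) = 5 ✓

Line 2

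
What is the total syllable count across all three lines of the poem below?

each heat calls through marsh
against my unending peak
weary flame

15

Line 1: each(1) + heat(1) + calls(1) + through(1) + marsh(1) = 5
Line 2: against(2) + my(1) + unending(3) + peak(1) = 7
Line 3: weary(2) + flame(1) = 3
Total: 5 + 7 + 3 = 15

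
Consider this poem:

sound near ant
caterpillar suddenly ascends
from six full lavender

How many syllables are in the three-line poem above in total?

18

Line 1: "sound near ant": 1+1+1 = 3
Line 2: "caterpillar suddenly ascends": 4+3+2 = 9
Line 3: "from six full lavender": 1+1+1+3 = 6
Total: 3 + 9 + 6 = 18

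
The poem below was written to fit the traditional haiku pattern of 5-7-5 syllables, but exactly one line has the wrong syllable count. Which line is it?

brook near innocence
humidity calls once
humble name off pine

The second line

Line 1: brook(1) + near(1) + innocence(3) = 5 ✓
Line 2: humidity(4) + calls(1) + once(1) = 6 (expected 7)
Line 3: humble(2) + name(1) + off(1) + pine(1) = 5 ✓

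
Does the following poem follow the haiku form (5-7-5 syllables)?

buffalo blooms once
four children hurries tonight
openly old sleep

Yes

Line 1: "buffalo blooms once": 3+1+1 = 5 ✓
Line 2: "four children hurries tonight": 1+2+2+2 = 7 ✓
Line 3: "openly old sleep": 3+1+1 = 5 ✓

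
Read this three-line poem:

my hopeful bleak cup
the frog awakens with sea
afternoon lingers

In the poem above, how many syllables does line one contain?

Line one: "my hopeful bleak cup": 1+2+1+1 = 5

5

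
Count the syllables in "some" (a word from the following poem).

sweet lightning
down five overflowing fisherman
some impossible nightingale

"some" has 1 syllable.

1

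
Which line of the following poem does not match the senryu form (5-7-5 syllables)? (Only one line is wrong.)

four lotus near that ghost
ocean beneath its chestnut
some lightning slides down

Line 1: four (1), lotus (2), near (1), that (1), ghost (1) → 6 (expected 5)
Line 2: ocean (2), beneath (2), its (1), chestnut (2) → 7 ✓
Line 3: some (1), lightning (2), slides (1), down (1) → 5 ✓

Line 1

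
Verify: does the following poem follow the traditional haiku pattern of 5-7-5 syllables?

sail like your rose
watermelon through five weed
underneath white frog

Line 1: sail(1) + like(1) + your(1) + rose(1) = 4 (expected 5)
Line 2: watermelon(4) + through(1) + five(1) + weed(1) = 7 ✓
Line 3: underneath(3) + white(1) + frog(1) = 5 ✓

No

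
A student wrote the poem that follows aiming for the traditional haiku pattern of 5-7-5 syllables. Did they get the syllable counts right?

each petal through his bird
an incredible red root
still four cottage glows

No

Line 1: each (1), petal (2), through (1), his (1), bird (1) → 6 (expected 5)
Line 2: an (1), incredible (4), red (1), root (1) → 7 ✓
Line 3: still (1), four (1), cottage (2), glows (1) → 5 ✓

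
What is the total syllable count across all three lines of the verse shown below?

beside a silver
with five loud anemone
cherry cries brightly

17

Line 1: "beside a silver": 2+1+2 = 5
Line 2: "with five loud anemone": 1+1+1+4 = 7
Line 3: "cherry cries brightly": 2+1+2 = 5
Total: 5 + 7 + 5 = 17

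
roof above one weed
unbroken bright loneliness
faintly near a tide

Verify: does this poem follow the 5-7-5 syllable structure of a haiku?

Yes

Line 1: "roof above one weed": 1+2+1+1 = 5 ✓
Line 2: "unbroken bright loneliness": 3+1+3 = 7 ✓
Line 3: "faintly near a tide": 2+1+1+1 = 5 ✓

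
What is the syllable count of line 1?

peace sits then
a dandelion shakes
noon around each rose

Line 1: peace (1), sits (1), then (1) → 3

3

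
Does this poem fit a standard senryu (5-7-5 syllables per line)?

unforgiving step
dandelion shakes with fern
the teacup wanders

Line 1: "unforgiving step": 4+1 = 5 ✓
Line 2: "dandelion shakes with fern": 4+1+1+1 = 7 ✓
Line 3: "the teacup wanders": 1+2+2 = 5 ✓

Yes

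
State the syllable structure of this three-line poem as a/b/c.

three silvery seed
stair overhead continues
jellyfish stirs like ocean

Line 1: three(1) + silvery(3) + seed(1) = 5
Line 2: stair(1) + overhead(3) + continues(3) = 7
Line 3: jellyfish(3) + stirs(1) + like(1) + ocean(2) = 7

5/7/7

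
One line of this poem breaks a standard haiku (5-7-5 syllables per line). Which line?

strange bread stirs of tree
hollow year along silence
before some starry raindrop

The third line

Line 1: strange(1) + bread(1) + stirs(1) + of(1) + tree(1) = 5 ✓
Line 2: hollow(2) + year(1) + along(2) + silence(2) = 7 ✓
Line 3: before(2) + some(1) + starry(2) + raindrop(2) = 7 (expected 5)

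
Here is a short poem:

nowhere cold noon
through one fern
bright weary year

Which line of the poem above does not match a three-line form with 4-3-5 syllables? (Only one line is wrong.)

Line 3

Line 1: nowhere(2) + cold(1) + noon(1) = 4 ✓
Line 2: through(1) + one(1) + fern(1) = 3 ✓
Line 3: bright(1) + weary(2) + year(1) = 4 (expected 5)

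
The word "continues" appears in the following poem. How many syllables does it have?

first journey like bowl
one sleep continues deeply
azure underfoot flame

"continues" has 3 syllables.

3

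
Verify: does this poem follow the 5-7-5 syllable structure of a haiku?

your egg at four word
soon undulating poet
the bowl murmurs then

Line 1: your(1) + egg(1) + at(1) + four(1) + word(1) = 5 ✓
Line 2: soon(1) + undulating(4) + poet(2) = 7 ✓
Line 3: the(1) + bowl(1) + murmurs(2) + then(1) = 5 ✓

Yes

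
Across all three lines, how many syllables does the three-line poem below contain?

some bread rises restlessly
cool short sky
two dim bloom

Line 1: "some bread rises restlessly": 1+1+2+3 = 7
Line 2: "cool short sky": 1+1+1 = 3
Line 3: "two dim bloom": 1+1+1 = 3
Total: 7 + 3 + 3 = 13

13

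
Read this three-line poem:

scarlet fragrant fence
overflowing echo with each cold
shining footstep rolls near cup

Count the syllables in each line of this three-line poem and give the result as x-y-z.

Line 1: "scarlet fragrant fence": 2+2+1 = 5
Line 2: "overflowing echo with each cold": 4+2+1+1+1 = 9
Line 3: "shining footstep rolls near cup": 2+2+1+1+1 = 7

5-9-7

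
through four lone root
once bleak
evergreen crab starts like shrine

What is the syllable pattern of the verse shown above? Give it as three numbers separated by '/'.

4/2/7

Line 1: "through four lone root": 1+1+1+1 = 4
Line 2: "once bleak": 1+1 = 2
Line 3: "evergreen crab starts like shrine": 3+1+1+1+1 = 7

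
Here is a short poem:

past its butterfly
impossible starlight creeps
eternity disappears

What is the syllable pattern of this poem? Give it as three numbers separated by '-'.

Line 1: past (1), its (1), butterfly (3) → 5
Line 2: impossible (4), starlight (2), creeps (1) → 7
Line 3: eternity (4), disappears (3) → 7

5-7-7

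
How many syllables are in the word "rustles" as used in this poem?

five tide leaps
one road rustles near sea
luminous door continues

2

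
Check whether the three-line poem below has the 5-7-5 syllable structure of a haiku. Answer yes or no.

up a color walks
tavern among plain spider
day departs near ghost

Yes

Line 1: up(1) + a(1) + color(2) + walks(1) = 5 ✓
Line 2: tavern(2) + among(2) + plain(1) + spider(2) = 7 ✓
Line 3: day(1) + departs(2) + near(1) + ghost(1) = 5 ✓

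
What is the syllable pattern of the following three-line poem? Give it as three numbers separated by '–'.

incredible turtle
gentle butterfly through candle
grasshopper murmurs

6–8–5

Line 1: "incredible turtle": 4+2 = 6
Line 2: "gentle butterfly through candle": 2+3+1+2 = 8
Line 3: "grasshopper murmurs": 3+2 = 5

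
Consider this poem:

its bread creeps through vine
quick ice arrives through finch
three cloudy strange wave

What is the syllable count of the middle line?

The middle line: "quick ice arrives through finch": 1+1+2+1+1 = 6

6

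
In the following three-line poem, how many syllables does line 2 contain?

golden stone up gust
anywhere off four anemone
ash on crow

9

Line 2: "anywhere off four anemone": 3+1+1+4 = 9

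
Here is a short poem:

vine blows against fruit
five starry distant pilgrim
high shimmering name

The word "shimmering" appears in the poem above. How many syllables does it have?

3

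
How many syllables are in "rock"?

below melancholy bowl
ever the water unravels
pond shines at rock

1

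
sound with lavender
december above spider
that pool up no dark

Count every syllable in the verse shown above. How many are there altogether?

Line 1: sound (1), with (1), lavender (3) → 5
Line 2: december (3), above (2), spider (2) → 7
Line 3: that (1), pool (1), up (1), no (1), dark (1) → 5
Total: 5 + 7 + 5 = 17

17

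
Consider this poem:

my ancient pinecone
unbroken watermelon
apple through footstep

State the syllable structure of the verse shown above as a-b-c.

Line 1: my (1), ancient (2), pinecone (2) → 5
Line 2: unbroken (3), watermelon (4) → 7
Line 3: apple (2), through (1), footstep (2) → 5

5-7-5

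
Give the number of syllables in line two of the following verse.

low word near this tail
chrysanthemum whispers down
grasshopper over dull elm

7

Line two: chrysanthemum (4), whispers (2), down (1) → 7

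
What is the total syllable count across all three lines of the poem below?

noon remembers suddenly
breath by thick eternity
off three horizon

19

Line 1: noon(1) + remembers(3) + suddenly(3) = 7
Line 2: breath(1) + by(1) + thick(1) + eternity(4) = 7
Line 3: off(1) + three(1) + horizon(3) = 5
Total: 7 + 7 + 5 = 19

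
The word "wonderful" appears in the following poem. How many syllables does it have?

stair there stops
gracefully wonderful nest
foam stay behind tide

3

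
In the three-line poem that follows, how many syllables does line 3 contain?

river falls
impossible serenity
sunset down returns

Line 3: "sunset down returns": 2+1+2 = 5

5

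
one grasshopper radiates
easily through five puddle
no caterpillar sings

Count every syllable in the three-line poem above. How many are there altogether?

Line 1: one (1), grasshopper (3), radiates (3) → 7
Line 2: easily (3), through (1), five (1), puddle (2) → 7
Line 3: no (1), caterpillar (4), sings (1) → 6
Total: 7 + 7 + 6 = 20

20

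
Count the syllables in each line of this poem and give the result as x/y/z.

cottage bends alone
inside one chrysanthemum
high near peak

5/7/3

Line 1: "cottage bends alone": 2+1+2 = 5
Line 2: "inside one chrysanthemum": 2+1+4 = 7
Line 3: "high near peak": 1+1+1 = 3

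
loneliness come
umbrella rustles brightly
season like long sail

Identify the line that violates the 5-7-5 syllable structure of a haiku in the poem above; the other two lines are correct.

Line 1

Line 1: "loneliness come": 3+1 = 4 (expected 5)
Line 2: "umbrella rustles brightly": 3+2+2 = 7 ✓
Line 3: "season like long sail": 2+1+1+1 = 5 ✓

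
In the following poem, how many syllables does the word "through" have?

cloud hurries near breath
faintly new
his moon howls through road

1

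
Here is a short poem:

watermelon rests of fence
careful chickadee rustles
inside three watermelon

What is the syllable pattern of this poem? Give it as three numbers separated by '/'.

7/7/7

Line 1: watermelon(4) + rests(1) + of(1) + fence(1) = 7
Line 2: careful(2) + chickadee(3) + rustles(2) = 7
Line 3: inside(2) + three(1) + watermelon(4) = 7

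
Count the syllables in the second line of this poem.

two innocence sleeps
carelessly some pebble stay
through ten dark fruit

7

The second line: carelessly(3) + some(1) + pebble(2) + stay(1) = 7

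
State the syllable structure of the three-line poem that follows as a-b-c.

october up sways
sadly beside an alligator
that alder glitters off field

5-9-7

Line 1: "october up sways": 3+1+1 = 5
Line 2: "sadly beside an alligator": 2+2+1+4 = 9
Line 3: "that alder glitters off field": 1+2+2+1+1 = 7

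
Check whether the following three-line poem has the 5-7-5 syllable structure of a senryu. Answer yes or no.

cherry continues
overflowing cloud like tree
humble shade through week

Line 1: cherry(2) + continues(3) = 5 ✓
Line 2: overflowing(4) + cloud(1) + like(1) + tree(1) = 7 ✓
Line 3: humble(2) + shade(1) + through(1) + week(1) = 5 ✓

Yes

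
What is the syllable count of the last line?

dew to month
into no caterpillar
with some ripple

4

The last line: with(1) + some(1) + ripple(2) = 4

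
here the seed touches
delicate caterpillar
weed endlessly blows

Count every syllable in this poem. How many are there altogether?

Line 1: "here the seed touches": 1+1+1+2 = 5
Line 2: "delicate caterpillar": 3+4 = 7
Line 3: "weed endlessly blows": 1+3+1 = 5
Total: 5 + 7 + 5 = 17

17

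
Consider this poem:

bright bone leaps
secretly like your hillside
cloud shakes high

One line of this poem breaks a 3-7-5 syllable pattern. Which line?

Line 3

Line 1: bright(1) + bone(1) + leaps(1) = 3 ✓
Line 2: secretly(3) + like(1) + your(1) + hillside(2) = 7 ✓
Line 3: cloud(1) + shakes(1) + high(1) = 3 (expected 5)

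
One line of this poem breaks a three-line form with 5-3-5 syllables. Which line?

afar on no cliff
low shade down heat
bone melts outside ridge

Line 1: afar (2), on (1), no (1), cliff (1) → 5 ✓
Line 2: low (1), shade (1), down (1), heat (1) → 4 (expected 3)
Line 3: bone (1), melts (1), outside (2), ridge (1) → 5 ✓

Line 2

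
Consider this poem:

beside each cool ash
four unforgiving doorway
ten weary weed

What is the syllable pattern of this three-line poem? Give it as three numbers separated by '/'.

5/7/4

Line 1: beside(2) + each(1) + cool(1) + ash(1) = 5
Line 2: four(1) + unforgiving(4) + doorway(2) = 7
Line 3: ten(1) + weary(2) + weed(1) = 4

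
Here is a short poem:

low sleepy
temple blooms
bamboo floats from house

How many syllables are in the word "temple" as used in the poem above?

2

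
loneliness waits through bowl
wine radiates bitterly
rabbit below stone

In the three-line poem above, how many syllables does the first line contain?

6

The first line: loneliness(3) + waits(1) + through(1) + bowl(1) = 6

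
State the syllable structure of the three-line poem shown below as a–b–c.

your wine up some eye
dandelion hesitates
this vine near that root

5–7–5

Line 1: your(1) + wine(1) + up(1) + some(1) + eye(1) = 5
Line 2: dandelion(4) + hesitates(3) = 7
Line 3: this(1) + vine(1) + near(1) + that(1) + root(1) = 5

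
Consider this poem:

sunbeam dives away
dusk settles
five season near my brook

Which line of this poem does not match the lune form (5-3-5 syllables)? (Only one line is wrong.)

The third line

Line 1: "sunbeam dives away": 2+1+2 = 5 ✓
Line 2: "dusk settles": 1+2 = 3 ✓
Line 3: "five season near my brook": 1+2+1+1+1 = 6 (expected 5)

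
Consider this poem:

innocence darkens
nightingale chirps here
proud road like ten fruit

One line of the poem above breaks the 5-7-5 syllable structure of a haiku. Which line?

The second line

Line 1: innocence(3) + darkens(2) = 5 ✓
Line 2: nightingale(3) + chirps(1) + here(1) = 5 (expected 7)
Line 3: proud(1) + road(1) + like(1) + ten(1) + fruit(1) = 5 ✓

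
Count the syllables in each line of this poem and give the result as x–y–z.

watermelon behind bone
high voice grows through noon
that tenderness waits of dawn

Line 1: watermelon (4), behind (2), bone (1) → 7
Line 2: high (1), voice (1), grows (1), through (1), noon (1) → 5
Line 3: that (1), tenderness (3), waits (1), of (1), dawn (1) → 7

7–5–7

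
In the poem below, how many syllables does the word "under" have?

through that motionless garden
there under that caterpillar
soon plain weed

"under" has 2 syllables.

2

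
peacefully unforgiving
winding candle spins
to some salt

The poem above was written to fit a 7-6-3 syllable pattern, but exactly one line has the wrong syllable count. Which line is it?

Line 1: "peacefully unforgiving": 3+4 = 7 ✓
Line 2: "winding candle spins": 2+2+1 = 5 (expected 6)
Line 3: "to some salt": 1+1+1 = 3 ✓

The second line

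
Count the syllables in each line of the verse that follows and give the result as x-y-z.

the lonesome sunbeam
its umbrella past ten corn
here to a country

Line 1: "the lonesome sunbeam": 1+2+2 = 5
Line 2: "its umbrella past ten corn": 1+3+1+1+1 = 7
Line 3: "here to a country": 1+1+1+2 = 5

5-7-5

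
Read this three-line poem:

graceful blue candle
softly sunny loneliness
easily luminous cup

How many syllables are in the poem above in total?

Line 1: graceful(2) + blue(1) + candle(2) = 5
Line 2: softly(2) + sunny(2) + loneliness(3) = 7
Line 3: easily(3) + luminous(3) + cup(1) = 7
Total: 5 + 7 + 7 = 19

19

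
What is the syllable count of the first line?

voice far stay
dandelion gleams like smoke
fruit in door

3

The first line: voice(1) + far(1) + stay(1) = 3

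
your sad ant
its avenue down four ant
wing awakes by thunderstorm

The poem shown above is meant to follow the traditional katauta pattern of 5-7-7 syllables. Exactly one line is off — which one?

The first line

Line 1: "your sad ant": 1+1+1 = 3 (expected 5)
Line 2: "its avenue down four ant": 1+3+1+1+1 = 7 ✓
Line 3: "wing awakes by thunderstorm": 1+2+1+3 = 7 ✓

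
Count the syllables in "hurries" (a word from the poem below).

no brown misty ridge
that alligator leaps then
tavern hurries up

2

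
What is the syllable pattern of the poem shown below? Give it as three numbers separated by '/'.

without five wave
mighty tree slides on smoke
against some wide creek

Line 1: "without five wave": 2+1+1 = 4
Line 2: "mighty tree slides on smoke": 2+1+1+1+1 = 6
Line 3: "against some wide creek": 2+1+1+1 = 5

4/6/5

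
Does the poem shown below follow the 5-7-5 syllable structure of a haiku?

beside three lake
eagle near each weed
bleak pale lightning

Line 1: beside (2), three (1), lake (1) → 4 (expected 5)
Line 2: eagle (2), near (1), each (1), weed (1) → 5 (expected 7)
Line 3: bleak (1), pale (1), lightning (2) → 4 (expected 5)

No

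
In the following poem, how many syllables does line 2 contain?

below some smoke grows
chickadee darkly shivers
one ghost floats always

7

Line 2: chickadee(3) + darkly(2) + shivers(2) = 7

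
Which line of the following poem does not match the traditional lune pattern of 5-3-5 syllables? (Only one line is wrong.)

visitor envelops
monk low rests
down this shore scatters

Line 1: visitor(3) + envelops(3) = 6 (expected 5)
Line 2: monk(1) + low(1) + rests(1) = 3 ✓
Line 3: down(1) + this(1) + shore(1) + scatters(2) = 5 ✓

The first line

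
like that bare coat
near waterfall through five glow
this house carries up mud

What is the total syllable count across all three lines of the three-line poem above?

17

Line 1: like(1) + that(1) + bare(1) + coat(1) = 4
Line 2: near(1) + waterfall(3) + through(1) + five(1) + glow(1) = 7
Line 3: this(1) + house(1) + carries(2) + up(1) + mud(1) = 6
Total: 4 + 7 + 6 = 17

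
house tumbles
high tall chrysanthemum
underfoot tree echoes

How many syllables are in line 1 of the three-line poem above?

3

Line 1: "house tumbles": 1+2 = 3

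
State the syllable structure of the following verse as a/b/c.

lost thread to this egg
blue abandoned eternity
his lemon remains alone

5/8/7

Line 1: "lost thread to this egg": 1+1+1+1+1 = 5
Line 2: "blue abandoned eternity": 1+3+4 = 8
Line 3: "his lemon remains alone": 1+2+2+2 = 7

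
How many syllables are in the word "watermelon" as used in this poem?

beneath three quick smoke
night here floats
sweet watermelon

4

"watermelon" has 4 syllables.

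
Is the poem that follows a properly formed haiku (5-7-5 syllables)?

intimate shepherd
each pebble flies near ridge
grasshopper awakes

No

Line 1: intimate(3) + shepherd(2) = 5 ✓
Line 2: each(1) + pebble(2) + flies(1) + near(1) + ridge(1) = 6 (expected 7)
Line 3: grasshopper(3) + awakes(2) = 5 ✓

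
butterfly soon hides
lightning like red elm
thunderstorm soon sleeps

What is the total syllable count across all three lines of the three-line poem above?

15

Line 1: "butterfly soon hides": 3+1+1 = 5
Line 2: "lightning like red elm": 2+1+1+1 = 5
Line 3: "thunderstorm soon sleeps": 3+1+1 = 5
Total: 5 + 5 + 5 = 15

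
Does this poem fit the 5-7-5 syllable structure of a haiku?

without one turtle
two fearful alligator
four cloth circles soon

Line 1: without(2) + one(1) + turtle(2) = 5 ✓
Line 2: two(1) + fearful(2) + alligator(4) = 7 ✓
Line 3: four(1) + cloth(1) + circles(2) + soon(1) = 5 ✓

Yes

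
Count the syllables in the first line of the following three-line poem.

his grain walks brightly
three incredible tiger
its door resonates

The first line: his (1), grain (1), walks (1), brightly (2) → 5

5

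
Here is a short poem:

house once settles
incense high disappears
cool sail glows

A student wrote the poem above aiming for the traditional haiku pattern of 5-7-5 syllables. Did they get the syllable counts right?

Line 1: house (1), once (1), settles (2) → 4 (expected 5)
Line 2: incense (2), high (1), disappears (3) → 6 (expected 7)
Line 3: cool (1), sail (1), glows (1) → 3 (expected 5)

No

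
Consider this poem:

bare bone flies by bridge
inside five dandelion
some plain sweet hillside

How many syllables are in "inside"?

2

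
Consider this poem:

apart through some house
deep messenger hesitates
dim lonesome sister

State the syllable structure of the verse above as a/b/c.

5/7/5

Line 1: "apart through some house": 2+1+1+1 = 5
Line 2: "deep messenger hesitates": 1+3+3 = 7
Line 3: "dim lonesome sister": 1+2+2 = 5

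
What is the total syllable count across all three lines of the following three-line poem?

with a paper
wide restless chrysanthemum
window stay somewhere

16

Line 1: "with a paper": 1+1+2 = 4
Line 2: "wide restless chrysanthemum": 1+2+4 = 7
Line 3: "window stay somewhere": 2+1+2 = 5
Total: 4 + 7 + 5 = 16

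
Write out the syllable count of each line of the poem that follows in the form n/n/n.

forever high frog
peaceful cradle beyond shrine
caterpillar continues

5/7/7

Line 1: forever(3) + high(1) + frog(1) = 5
Line 2: peaceful(2) + cradle(2) + beyond(2) + shrine(1) = 7
Line 3: caterpillar(4) + continues(3) = 7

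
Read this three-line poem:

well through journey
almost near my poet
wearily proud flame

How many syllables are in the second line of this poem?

The second line: almost (2), near (1), my (1), poet (2) → 6

6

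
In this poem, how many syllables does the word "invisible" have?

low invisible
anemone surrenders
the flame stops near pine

4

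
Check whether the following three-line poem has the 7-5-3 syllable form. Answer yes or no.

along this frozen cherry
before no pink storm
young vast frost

Line 1: "along this frozen cherry": 2+1+2+2 = 7 ✓
Line 2: "before no pink storm": 2+1+1+1 = 5 ✓
Line 3: "young vast frost": 1+1+1 = 3 ✓

Yes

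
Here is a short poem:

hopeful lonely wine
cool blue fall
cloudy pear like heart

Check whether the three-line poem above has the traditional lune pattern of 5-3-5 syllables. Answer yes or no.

Yes

Line 1: hopeful (2), lonely (2), wine (1) → 5 ✓
Line 2: cool (1), blue (1), fall (1) → 3 ✓
Line 3: cloudy (2), pear (1), like (1), heart (1) → 5 ✓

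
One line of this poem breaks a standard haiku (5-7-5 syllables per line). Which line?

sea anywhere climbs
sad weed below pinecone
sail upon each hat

Line 2

Line 1: sea(1) + anywhere(3) + climbs(1) = 5 ✓
Line 2: sad(1) + weed(1) + below(2) + pinecone(2) = 6 (expected 7)
Line 3: sail(1) + upon(2) + each(1) + hat(1) = 5 ✓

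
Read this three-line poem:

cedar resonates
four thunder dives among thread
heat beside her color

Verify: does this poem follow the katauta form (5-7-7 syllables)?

No

Line 1: cedar(2) + resonates(3) = 5 ✓
Line 2: four(1) + thunder(2) + dives(1) + among(2) + thread(1) = 7 ✓
Line 3: heat(1) + beside(2) + her(1) + color(2) = 6 (expected 7)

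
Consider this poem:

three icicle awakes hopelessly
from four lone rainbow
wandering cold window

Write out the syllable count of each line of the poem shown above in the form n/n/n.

9/5/6

Line 1: three (1), icicle (3), awakes (2), hopelessly (3) → 9
Line 2: from (1), four (1), lone (1), rainbow (2) → 5
Line 3: wandering (3), cold (1), window (2) → 6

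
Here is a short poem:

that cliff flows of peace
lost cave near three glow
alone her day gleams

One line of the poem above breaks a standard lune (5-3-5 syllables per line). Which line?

Line 2

Line 1: "that cliff flows of peace": 1+1+1+1+1 = 5 ✓
Line 2: "lost cave near three glow": 1+1+1+1+1 = 5 (expected 3)
Line 3: "alone her day gleams": 2+1+1+1 = 5 ✓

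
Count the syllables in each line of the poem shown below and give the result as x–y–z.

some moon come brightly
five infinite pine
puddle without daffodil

5–5–7

Line 1: "some moon come brightly": 1+1+1+2 = 5
Line 2: "five infinite pine": 1+3+1 = 5
Line 3: "puddle without daffodil": 2+2+3 = 7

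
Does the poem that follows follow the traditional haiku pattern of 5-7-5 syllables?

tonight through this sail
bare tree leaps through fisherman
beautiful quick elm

Line 1: tonight (2), through (1), this (1), sail (1) → 5 ✓
Line 2: bare (1), tree (1), leaps (1), through (1), fisherman (3) → 7 ✓
Line 3: beautiful (3), quick (1), elm (1) → 5 ✓

Yes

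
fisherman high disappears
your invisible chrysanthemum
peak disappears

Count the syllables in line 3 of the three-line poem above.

4

Line 3: peak (1), disappears (3) → 4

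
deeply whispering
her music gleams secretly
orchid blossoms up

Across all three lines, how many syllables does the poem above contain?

17

Line 1: deeply (2), whispering (3) → 5
Line 2: her (1), music (2), gleams (1), secretly (3) → 7
Line 3: orchid (2), blossoms (2), up (1) → 5
Total: 5 + 7 + 5 = 17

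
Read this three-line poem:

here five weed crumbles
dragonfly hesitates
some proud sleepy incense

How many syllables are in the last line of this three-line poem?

6

The last line: some (1), proud (1), sleepy (2), incense (2) → 6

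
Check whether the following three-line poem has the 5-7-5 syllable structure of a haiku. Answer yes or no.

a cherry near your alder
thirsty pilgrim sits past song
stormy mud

No

Line 1: "a cherry near your alder": 1+2+1+1+2 = 7 (expected 5)
Line 2: "thirsty pilgrim sits past song": 2+2+1+1+1 = 7 ✓
Line 3: "stormy mud": 2+1 = 3 (expected 5)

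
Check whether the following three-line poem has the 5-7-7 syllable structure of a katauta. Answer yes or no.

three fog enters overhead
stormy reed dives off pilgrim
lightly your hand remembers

Line 1: three(1) + fog(1) + enters(2) + overhead(3) = 7 (expected 5)
Line 2: stormy(2) + reed(1) + dives(1) + off(1) + pilgrim(2) = 7 ✓
Line 3: lightly(2) + your(1) + hand(1) + remembers(3) = 7 ✓

No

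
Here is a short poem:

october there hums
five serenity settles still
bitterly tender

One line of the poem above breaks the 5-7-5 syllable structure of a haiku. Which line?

Line 1: october(3) + there(1) + hums(1) = 5 ✓
Line 2: five(1) + serenity(4) + settles(2) + still(1) = 8 (expected 7)
Line 3: bitterly(3) + tender(2) = 5 ✓

Line 2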